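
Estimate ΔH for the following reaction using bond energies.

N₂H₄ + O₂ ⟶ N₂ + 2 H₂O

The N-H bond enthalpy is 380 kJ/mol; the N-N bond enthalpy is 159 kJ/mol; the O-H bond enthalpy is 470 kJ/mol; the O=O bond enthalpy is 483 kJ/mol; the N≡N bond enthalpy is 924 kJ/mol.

Bonds broken (reactants):
  N-H: 4 × 380 = 1520
  N-N: 1 × 159 = 159
  O=O: 1 × 483 = 483
  Σ(broken) = 2162 kJ
Bonds formed (products):
  N≡N: 1 × 924 = 924
  O-H: 4 × 470 = 1880
  Σ(formed) = 2804 kJ
ΔH = Σ(broken) − Σ(formed) = 2162 − 2804 = −642 kJ

ΔH ≈ −642 kJ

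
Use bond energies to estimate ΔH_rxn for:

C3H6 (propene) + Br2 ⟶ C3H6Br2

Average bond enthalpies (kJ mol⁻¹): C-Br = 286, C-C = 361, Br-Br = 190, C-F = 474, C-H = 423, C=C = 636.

Bonds broken (reactants):
  Br-Br: 1 × 190 = 190
  C-C: 1 × 361 = 361
  C-H: 6 × 423 = 2538
  C=C: 1 × 636 = 636
  Σ(broken) = 3725 kJ
Bonds formed (products):
  C-Br: 2 × 286 = 572
  C-C: 2 × 361 = 722
  C-H: 6 × 423 = 2538
  Σ(formed) = 3832 kJ
ΔH = Σ(broken) − Σ(formed) = 3725 − 3832 = −107 kJ

ΔH ≈ −107 kJ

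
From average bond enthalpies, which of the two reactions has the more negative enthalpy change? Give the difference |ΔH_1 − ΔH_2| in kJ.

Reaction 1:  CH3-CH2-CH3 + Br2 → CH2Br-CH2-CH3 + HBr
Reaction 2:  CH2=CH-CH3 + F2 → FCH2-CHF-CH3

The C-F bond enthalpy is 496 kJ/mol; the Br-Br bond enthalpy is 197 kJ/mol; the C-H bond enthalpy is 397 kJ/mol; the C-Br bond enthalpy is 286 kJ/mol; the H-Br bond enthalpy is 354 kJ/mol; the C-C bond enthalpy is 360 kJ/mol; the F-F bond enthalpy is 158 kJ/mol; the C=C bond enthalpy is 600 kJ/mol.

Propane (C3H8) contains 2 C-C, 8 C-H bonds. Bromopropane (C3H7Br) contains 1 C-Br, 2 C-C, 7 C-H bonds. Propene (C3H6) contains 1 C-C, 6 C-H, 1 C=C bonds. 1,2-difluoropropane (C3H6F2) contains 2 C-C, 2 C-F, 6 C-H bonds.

Reaction 2, by 548 kJ

Reaction 1:
  Bonds broken (reactants):
    Br-Br: 1 × 197 = 197
    C-C: 2 × 360 = 720
    C-H: 8 × 397 = 3176
    Σ(broken) = 4093 kJ
  Bonds formed (products):
    C-Br: 1 × 286 = 286
    C-C: 2 × 360 = 720
    C-H: 7 × 397 = 2779
    H-Br: 1 × 354 = 354
    Σ(formed) = 4139 kJ
  ΔH_1 = 4093 − 4139 = −46 kJ
Reaction 2:
  Bonds broken (reactants):
    C-C: 1 × 360 = 360
    C-H: 6 × 397 = 2382
    C=C: 1 × 600 = 600
    F-F: 1 × 158 = 158
    Σ(broken) = 3500 kJ
  Bonds formed (products):
    C-C: 2 × 360 = 720
    C-F: 2 × 496 = 992
    C-H: 6 × 397 = 2382
    Σ(formed) = 4094 kJ
  ΔH_2 = 3500 − 4094 = −594 kJ
ΔH_1 − ΔH_2 = +548 kJ, so reaction 2 has the more negative ΔH; |ΔH_1 − ΔH_2| = 548 kJ.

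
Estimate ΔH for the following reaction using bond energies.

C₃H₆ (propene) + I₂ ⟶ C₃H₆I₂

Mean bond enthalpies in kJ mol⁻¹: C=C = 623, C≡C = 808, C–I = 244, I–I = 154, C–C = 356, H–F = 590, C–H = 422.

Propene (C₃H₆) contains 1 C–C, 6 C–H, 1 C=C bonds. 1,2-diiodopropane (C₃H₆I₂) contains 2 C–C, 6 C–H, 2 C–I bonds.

ΔH ≈ −67 kJ

Bonds broken (reactants):
  C–C: 1 × 356 = 356
  C–H: 6 × 422 = 2532
  C=C: 1 × 623 = 623
  I–I: 1 × 154 = 154
  Σ(broken) = 3665 kJ
Bonds formed (products):
  C–C: 2 × 356 = 712
  C–H: 6 × 422 = 2532
  C–I: 2 × 244 = 488
  Σ(formed) = 3732 kJ
ΔH = Σ(broken) − Σ(formed) = 3665 − 3732 = −67 kJ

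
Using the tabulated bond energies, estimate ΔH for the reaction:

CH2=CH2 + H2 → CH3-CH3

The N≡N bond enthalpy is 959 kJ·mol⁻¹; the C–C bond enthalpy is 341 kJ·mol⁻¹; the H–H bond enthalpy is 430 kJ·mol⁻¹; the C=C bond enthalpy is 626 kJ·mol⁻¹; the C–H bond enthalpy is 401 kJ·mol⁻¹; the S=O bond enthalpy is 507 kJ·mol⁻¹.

ΔH ≈ −87 kJ

Bonds broken (reactants):
  C–H: 4 × 401 = 1604
  C=C: 1 × 626 = 626
  H–H: 1 × 430 = 430
  Σ(broken) = 2660 kJ
Bonds formed (products):
  C–C: 1 × 341 = 341
  C–H: 6 × 401 = 2406
  Σ(formed) = 2747 kJ
ΔH = Σ(broken) − Σ(formed) = 2660 − 2747 = −87 kJ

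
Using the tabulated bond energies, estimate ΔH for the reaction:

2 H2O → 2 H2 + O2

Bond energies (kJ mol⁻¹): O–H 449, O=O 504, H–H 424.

Bonds broken (reactants):
  O–H: 4 × 449 = 1796
  Σ(broken) = 1796 kJ
Bonds formed (products):
  H–H: 2 × 424 = 848
  O=O: 1 × 504 = 504
  Σ(formed) = 1352 kJ
ΔH = Σ(broken) − Σ(formed) = 1796 − 1352 = +444 kJ

ΔH ≈ +444 kJ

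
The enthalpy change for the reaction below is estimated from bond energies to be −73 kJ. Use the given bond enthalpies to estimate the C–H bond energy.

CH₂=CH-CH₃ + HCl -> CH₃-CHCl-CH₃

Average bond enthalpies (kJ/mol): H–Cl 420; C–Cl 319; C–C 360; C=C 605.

Let D be the C–H bond energy.
Σ(broken) = 1×360 + 6×D + 1×605 + 1×420 = 1385 + 6D
Σ(formed) = 2×360 + 1×319 + 7×D = 1039 + 7D
ΔH = Σ(broken) − Σ(formed) = (1385 + 6D) − (1039 + 7D) = +346 − D
Setting this equal to −73 kJ gives D = 419 kJ/mol.

D(C–H) ≈ 419 kJ/mol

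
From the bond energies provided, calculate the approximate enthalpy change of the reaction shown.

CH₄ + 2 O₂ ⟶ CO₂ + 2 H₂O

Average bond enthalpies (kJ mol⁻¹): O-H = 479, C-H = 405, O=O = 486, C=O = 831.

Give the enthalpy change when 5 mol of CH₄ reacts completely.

ΔH = −4930 kJ

Bonds broken (reactants):
  C-H: 4 × 405 = 1620
  O=O: 2 × 486 = 972
  Σ(broken) = 2592 kJ
Bonds formed (products):
  C=O: 2 × 831 = 1662
  O-H: 4 × 479 = 1916
  Σ(formed) = 3578 kJ
ΔH = Σ(broken) − Σ(formed) = 2592 − 3578 = −986 kJ
For 5× the reaction as written: 5 × (−986) = −4930 kJ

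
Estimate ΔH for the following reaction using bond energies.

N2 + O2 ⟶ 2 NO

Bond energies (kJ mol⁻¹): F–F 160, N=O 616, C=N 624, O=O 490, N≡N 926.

Bonds broken (reactants):
  N≡N: 1 × 926 = 926
  O=O: 1 × 490 = 490
  Σ(broken) = 1416 kJ
Bonds formed (products):
  N=O: 2 × 616 = 1232
  Σ(formed) = 1232 kJ
ΔH = Σ(broken) − Σ(formed) = 1416 − 1232 = +184 kJ

ΔH ≈ +184 kJ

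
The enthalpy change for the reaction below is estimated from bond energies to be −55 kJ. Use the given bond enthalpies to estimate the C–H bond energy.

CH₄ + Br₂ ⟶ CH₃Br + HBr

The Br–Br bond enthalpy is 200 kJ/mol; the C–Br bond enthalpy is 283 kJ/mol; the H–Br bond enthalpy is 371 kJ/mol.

D(C–H) ≈ 399 kJ/mol

Let D be the C–H bond energy.
Σ(broken) = 1×200 + 4×D = 200 + 4D
Σ(formed) = 1×283 + 3×D + 1×371 = 654 + 3D
ΔH = Σ(broken) − Σ(formed) = (200 + 4D) − (654 + 3D) = −454 + D
Setting this equal to −55 kJ gives D = 399 kJ/mol.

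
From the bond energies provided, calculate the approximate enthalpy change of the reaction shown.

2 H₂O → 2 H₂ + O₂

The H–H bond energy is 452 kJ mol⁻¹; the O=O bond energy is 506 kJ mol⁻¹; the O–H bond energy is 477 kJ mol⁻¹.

ΔH ≈ +498 kJ

Bonds broken (reactants):
  O–H: 4 × 477 = 1908
  Σ(broken) = 1908 kJ
Bonds formed (products):
  H–H: 2 × 452 = 904
  O=O: 1 × 506 = 506
  Σ(formed) = 1410 kJ
ΔH = Σ(broken) − Σ(formed) = 1908 − 1410 = +498 kJ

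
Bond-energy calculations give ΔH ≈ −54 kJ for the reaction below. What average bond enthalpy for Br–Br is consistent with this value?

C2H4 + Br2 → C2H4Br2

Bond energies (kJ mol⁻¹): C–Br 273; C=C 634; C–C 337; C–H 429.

Let D be the Br–Br bond energy.
Σ(broken) = 1×D + 4×429 + 1×634 = 2350 + D
Σ(formed) = 2×273 + 1×337 + 4×429 = 2599
ΔH = Σ(broken) − Σ(formed) = (2350 + D) − (2599) = −249 + D
Setting this equal to −54 kJ gives D = 195 kJ/mol.

D(Br–Br) ≈ 195 kJ/mol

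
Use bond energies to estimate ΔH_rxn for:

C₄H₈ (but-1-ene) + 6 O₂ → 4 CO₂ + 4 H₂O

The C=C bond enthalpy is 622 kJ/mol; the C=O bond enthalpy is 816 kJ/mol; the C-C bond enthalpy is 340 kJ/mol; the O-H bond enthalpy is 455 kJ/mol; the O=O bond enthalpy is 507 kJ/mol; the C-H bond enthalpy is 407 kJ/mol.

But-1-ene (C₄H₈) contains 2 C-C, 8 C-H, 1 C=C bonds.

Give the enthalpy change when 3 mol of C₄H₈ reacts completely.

Bonds broken (reactants):
  C-C: 2 × 340 = 680
  C-H: 8 × 407 = 3256
  C=C: 1 × 622 = 622
  O=O: 6 × 507 = 3042
  Σ(broken) = 7600 kJ
Bonds formed (products):
  C=O: 8 × 816 = 6528
  O-H: 8 × 455 = 3640
  Σ(formed) = 10168 kJ
ΔH = Σ(broken) − Σ(formed) = 7600 − 10168 = −2568 kJ
For 3× the reaction as written: 3 × (−2568) = −7704 kJ

ΔH = −7704 kJ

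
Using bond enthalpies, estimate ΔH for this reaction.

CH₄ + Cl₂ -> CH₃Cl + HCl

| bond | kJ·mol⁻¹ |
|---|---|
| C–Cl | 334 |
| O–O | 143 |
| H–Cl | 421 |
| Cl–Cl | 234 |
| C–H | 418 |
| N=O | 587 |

ΔH ≈ −103 kJ

Bonds broken (reactants):
  C–H: 4 × 418 = 1672
  Cl–Cl: 1 × 234 = 234
  Σ(broken) = 1906 kJ
Bonds formed (products):
  C–Cl: 1 × 334 = 334
  C–H: 3 × 418 = 1254
  H–Cl: 1 × 421 = 421
  Σ(formed) = 2009 kJ
ΔH = Σ(broken) − Σ(formed) = 1906 − 2009 = −103 kJ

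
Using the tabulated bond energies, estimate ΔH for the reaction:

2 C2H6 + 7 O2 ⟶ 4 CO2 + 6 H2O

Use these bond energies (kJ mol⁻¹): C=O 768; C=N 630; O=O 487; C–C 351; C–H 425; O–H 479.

Bonds broken (reactants):
  C–C: 2 × 351 = 702
  C–H: 12 × 425 = 5100
  O=O: 7 × 487 = 3409
  Σ(broken) = 9211 kJ
Bonds formed (products):
  C=O: 8 × 768 = 6144
  O–H: 12 × 479 = 5748
  Σ(formed) = 11892 kJ
ΔH = Σ(broken) − Σ(formed) = 9211 − 11892 = −2681 kJ

ΔH ≈ −2681 kJ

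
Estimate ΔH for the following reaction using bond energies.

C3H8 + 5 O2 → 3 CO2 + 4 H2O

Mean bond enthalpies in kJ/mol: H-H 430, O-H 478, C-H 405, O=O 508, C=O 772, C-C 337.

ΔH ≈ −2002 kJ

Bonds broken (reactants):
  C-C: 2 × 337 = 674
  C-H: 8 × 405 = 3240
  O=O: 5 × 508 = 2540
  Σ(broken) = 6454 kJ
Bonds formed (products):
  C=O: 6 × 772 = 4632
  O-H: 8 × 478 = 3824
  Σ(formed) = 8456 kJ
ΔH = Σ(broken) − Σ(formed) = 6454 − 8456 = −2002 kJ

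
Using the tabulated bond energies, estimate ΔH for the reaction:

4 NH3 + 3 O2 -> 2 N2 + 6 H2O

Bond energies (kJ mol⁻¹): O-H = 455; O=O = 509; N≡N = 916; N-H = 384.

Bonds broken (reactants):
  N-H: 12 × 384 = 4608
  O=O: 3 × 509 = 1527
  Σ(broken) = 6135 kJ
Bonds formed (products):
  N≡N: 2 × 916 = 1832
  O-H: 12 × 455 = 5460
  Σ(formed) = 7292 kJ
ΔH = Σ(broken) − Σ(formed) = 6135 − 7292 = −1157 kJ

ΔH ≈ −1157 kJ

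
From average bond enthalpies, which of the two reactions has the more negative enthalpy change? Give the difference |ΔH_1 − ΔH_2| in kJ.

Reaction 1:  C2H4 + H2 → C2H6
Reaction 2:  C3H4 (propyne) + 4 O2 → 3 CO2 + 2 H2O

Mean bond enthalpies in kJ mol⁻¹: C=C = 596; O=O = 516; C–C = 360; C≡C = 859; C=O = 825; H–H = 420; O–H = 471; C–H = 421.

Reaction 2, by 1681 kJ

Reaction 1:
  Bonds broken (reactants):
    C–H: 4 × 421 = 1684
    C=C: 1 × 596 = 596
    H–H: 1 × 420 = 420
    Σ(broken) = 2700 kJ
  Bonds formed (products):
    C–C: 1 × 360 = 360
    C–H: 6 × 421 = 2526
    Σ(formed) = 2886 kJ
  ΔH_1 = 2700 − 2886 = −186 kJ
Reaction 2:
  Bonds broken (reactants):
    C≡C: 1 × 859 = 859
    C–C: 1 × 360 = 360
    C–H: 4 × 421 = 1684
    O=O: 4 × 516 = 2064
    Σ(broken) = 4967 kJ
  Bonds formed (products):
    C=O: 6 × 825 = 4950
    O–H: 4 × 471 = 1884
    Σ(formed) = 6834 kJ
  ΔH_2 = 4967 − 6834 = −1867 kJ
ΔH_1 − ΔH_2 = +1681 kJ, so reaction 2 has the more negative ΔH; |ΔH_1 − ΔH_2| = 1681 kJ.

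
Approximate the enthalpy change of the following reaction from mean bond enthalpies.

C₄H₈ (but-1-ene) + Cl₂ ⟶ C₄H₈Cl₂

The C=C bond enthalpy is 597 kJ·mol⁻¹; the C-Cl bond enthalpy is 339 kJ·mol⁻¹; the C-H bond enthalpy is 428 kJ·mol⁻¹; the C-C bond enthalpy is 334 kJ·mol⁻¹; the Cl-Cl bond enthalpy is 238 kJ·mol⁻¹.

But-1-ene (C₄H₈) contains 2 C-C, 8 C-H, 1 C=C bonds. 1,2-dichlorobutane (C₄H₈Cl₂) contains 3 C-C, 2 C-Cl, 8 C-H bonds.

ΔH ≈ −177 kJ

Bonds broken (reactants):
  C-C: 2 × 334 = 668
  C-H: 8 × 428 = 3424
  C=C: 1 × 597 = 597
  Cl-Cl: 1 × 238 = 238
  Σ(broken) = 4927 kJ
Bonds formed (products):
  C-C: 3 × 334 = 1002
  C-Cl: 2 × 339 = 678
  C-H: 8 × 428 = 3424
  Σ(formed) = 5104 kJ
ΔH = Σ(broken) − Σ(formed) = 4927 − 5104 = −177 kJ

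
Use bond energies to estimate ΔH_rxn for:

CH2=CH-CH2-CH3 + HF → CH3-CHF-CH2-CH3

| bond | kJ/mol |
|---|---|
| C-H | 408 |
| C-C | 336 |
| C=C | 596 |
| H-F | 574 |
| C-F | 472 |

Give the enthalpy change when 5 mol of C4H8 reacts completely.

Bonds broken (reactants):
  C-C: 2 × 336 = 672
  C-H: 8 × 408 = 3264
  C=C: 1 × 596 = 596
  H-F: 1 × 574 = 574
  Σ(broken) = 5106 kJ
Bonds formed (products):
  C-C: 3 × 336 = 1008
  C-F: 1 × 472 = 472
  C-H: 9 × 408 = 3672
  Σ(formed) = 5152 kJ
ΔH = Σ(broken) − Σ(formed) = 5106 − 5152 = −46 kJ
For 5× the reaction as written: 5 × (−46) = −230 kJ

ΔH = −230 kJ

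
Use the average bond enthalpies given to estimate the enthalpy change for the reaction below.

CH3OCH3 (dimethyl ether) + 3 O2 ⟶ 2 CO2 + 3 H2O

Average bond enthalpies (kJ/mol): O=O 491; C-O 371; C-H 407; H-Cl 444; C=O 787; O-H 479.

Bonds broken (reactants):
  C-H: 6 × 407 = 2442
  C-O: 2 × 371 = 742
  O=O: 3 × 491 = 1473
  Σ(broken) = 4657 kJ
Bonds formed (products):
  C=O: 4 × 787 = 3148
  O-H: 6 × 479 = 2874
  Σ(formed) = 6022 kJ
ΔH = Σ(broken) − Σ(formed) = 4657 − 6022 = −1365 kJ

ΔH ≈ −1365 kJ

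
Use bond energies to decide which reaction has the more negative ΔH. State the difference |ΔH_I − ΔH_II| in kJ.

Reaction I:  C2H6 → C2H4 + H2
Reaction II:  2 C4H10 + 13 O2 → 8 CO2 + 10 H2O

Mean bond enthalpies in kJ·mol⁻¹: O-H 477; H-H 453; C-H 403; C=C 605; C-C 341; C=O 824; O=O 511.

Reaction I:
  Bonds broken (reactants):
    C-C: 1 × 341 = 341
    C-H: 6 × 403 = 2418
    Σ(broken) = 2759 kJ
  Bonds formed (products):
    C-H: 4 × 403 = 1612
    C=C: 1 × 605 = 605
    H-H: 1 × 453 = 453
    Σ(formed) = 2670 kJ
  ΔH_I = 2759 − 2670 = +89 kJ
Reaction II:
  Bonds broken (reactants):
    C-C: 6 × 341 = 2046
    C-H: 20 × 403 = 8060
    O=O: 13 × 511 = 6643
    Σ(broken) = 16749 kJ
  Bonds formed (products):
    C=O: 16 × 824 = 13184
    O-H: 20 × 477 = 9540
    Σ(formed) = 22724 kJ
  ΔH_II = 16749 − 22724 = −5975 kJ
ΔH_I − ΔH_II = +6064 kJ, so reaction II has the more negative ΔH; |ΔH_I − ΔH_II| = 6064 kJ.

Reaction II, by 6064 kJ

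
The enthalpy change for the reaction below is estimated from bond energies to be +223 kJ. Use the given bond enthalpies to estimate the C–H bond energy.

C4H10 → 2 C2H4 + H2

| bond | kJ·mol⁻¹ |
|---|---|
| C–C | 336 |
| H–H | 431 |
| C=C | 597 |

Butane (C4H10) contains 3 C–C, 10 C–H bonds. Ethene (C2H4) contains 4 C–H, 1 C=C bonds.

D(C–H) ≈ 420 kJ/mol

Let D be the C–H bond energy.
Σ(broken) = 3×336 + 10×D = 1008 + 10D
Σ(formed) = 8×D + 2×597 + 1×431 = 1625 + 8D
ΔH = Σ(broken) − Σ(formed) = (1008 + 10D) − (1625 + 8D) = −617 + 2D
Setting this equal to +223 kJ gives 2D = 840, so D = 420 kJ/mol.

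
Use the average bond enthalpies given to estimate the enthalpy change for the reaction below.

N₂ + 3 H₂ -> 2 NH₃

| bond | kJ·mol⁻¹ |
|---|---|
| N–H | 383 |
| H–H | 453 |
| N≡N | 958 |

ΔH ≈ +19 kJ

Bonds broken (reactants):
  H–H: 3 × 453 = 1359
  N≡N: 1 × 958 = 958
  Σ(broken) = 2317 kJ
Bonds formed (products):
  N–H: 6 × 383 = 2298
  Σ(formed) = 2298 kJ
ΔH = Σ(broken) − Σ(formed) = 2317 − 2298 = +19 kJ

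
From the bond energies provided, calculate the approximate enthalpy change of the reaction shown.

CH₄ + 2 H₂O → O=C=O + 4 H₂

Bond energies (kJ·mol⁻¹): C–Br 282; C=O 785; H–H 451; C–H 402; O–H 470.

Bonds broken (reactants):
  C–H: 4 × 402 = 1608
  O–H: 4 × 470 = 1880
  Σ(broken) = 3488 kJ
Bonds formed (products):
  C=O: 2 × 785 = 1570
  H–H: 4 × 451 = 1804
  Σ(formed) = 3374 kJ
ΔH = Σ(broken) − Σ(formed) = 3488 − 3374 = +114 kJ

ΔH ≈ +114 kJ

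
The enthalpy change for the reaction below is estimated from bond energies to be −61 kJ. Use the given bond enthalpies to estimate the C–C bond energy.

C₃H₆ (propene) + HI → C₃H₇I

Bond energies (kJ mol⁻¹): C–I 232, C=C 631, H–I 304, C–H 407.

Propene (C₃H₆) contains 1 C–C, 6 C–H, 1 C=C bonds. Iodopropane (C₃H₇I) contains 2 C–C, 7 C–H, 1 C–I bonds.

D(C–C) ≈ 357 kJ/mol

Let D be the C–C bond energy.
Σ(broken) = 1×D + 6×407 + 1×631 + 1×304 = 3377 + D
Σ(formed) = 2×D + 7×407 + 1×232 = 3081 + 2D
ΔH = Σ(broken) − Σ(formed) = (3377 + D) − (3081 + 2D) = +296 − D
Setting this equal to −61 kJ gives D = 357 kJ/mol.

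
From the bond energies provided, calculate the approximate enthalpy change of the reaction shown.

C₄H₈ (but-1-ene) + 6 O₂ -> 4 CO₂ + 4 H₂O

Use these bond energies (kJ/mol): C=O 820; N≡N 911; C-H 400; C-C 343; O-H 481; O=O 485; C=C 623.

Bonds broken (reactants):
  C-C: 2 × 343 = 686
  C-H: 8 × 400 = 3200
  C=C: 1 × 623 = 623
  O=O: 6 × 485 = 2910
  Σ(broken) = 7419 kJ
Bonds formed (products):
  C=O: 8 × 820 = 6560
  O-H: 8 × 481 = 3848
  Σ(formed) = 10408 kJ
ΔH = Σ(broken) − Σ(formed) = 7419 − 10408 = −2989 kJ

ΔH ≈ −2989 kJ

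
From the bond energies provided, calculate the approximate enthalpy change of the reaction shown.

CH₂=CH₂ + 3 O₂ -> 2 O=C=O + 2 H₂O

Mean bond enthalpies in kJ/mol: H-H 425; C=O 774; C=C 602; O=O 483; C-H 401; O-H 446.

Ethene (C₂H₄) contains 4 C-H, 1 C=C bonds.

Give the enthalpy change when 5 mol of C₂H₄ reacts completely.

ΔH = −6125 kJ

Bonds broken (reactants):
  C-H: 4 × 401 = 1604
  C=C: 1 × 602 = 602
  O=O: 3 × 483 = 1449
  Σ(broken) = 3655 kJ
Bonds formed (products):
  C=O: 4 × 774 = 3096
  O-H: 4 × 446 = 1784
  Σ(formed) = 4880 kJ
ΔH = Σ(broken) − Σ(formed) = 3655 − 4880 = −1225 kJ
For 5× the reaction as written: 5 × (−1225) = −6125 kJ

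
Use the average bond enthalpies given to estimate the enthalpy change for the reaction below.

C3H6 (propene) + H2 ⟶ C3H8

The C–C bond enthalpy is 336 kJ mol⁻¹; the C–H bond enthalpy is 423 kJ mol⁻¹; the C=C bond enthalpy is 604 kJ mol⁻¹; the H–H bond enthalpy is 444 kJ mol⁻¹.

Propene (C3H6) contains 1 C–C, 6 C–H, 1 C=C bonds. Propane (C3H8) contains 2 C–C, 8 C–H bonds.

Bonds broken (reactants):
  C–C: 1 × 336 = 336
  C–H: 6 × 423 = 2538
  C=C: 1 × 604 = 604
  H–H: 1 × 444 = 444
  Σ(broken) = 3922 kJ
Bonds formed (products):
  C–C: 2 × 336 = 672
  C–H: 8 × 423 = 3384
  Σ(formed) = 4056 kJ
ΔH = Σ(broken) − Σ(formed) = 3922 − 4056 = −134 kJ

ΔH ≈ −134 kJ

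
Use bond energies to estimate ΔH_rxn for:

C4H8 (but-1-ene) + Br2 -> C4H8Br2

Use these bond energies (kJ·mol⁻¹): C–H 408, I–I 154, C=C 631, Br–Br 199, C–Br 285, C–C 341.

ΔH ≈ −81 kJ

Bonds broken (reactants):
  Br–Br: 1 × 199 = 199
  C–C: 2 × 341 = 682
  C–H: 8 × 408 = 3264
  C=C: 1 × 631 = 631
  Σ(broken) = 4776 kJ
Bonds formed (products):
  C–Br: 2 × 285 = 570
  C–C: 3 × 341 = 1023
  C–H: 8 × 408 = 3264
  Σ(formed) = 4857 kJ
ΔH = Σ(broken) − Σ(formed) = 4776 − 4857 = −81 kJ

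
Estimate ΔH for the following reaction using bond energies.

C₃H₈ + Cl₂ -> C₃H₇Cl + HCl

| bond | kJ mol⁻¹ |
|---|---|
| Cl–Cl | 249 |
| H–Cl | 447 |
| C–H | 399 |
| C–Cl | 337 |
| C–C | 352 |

Bonds broken (reactants):
  C–C: 2 × 352 = 704
  C–H: 8 × 399 = 3192
  Cl–Cl: 1 × 249 = 249
  Σ(broken) = 4145 kJ
Bonds formed (products):
  C–C: 2 × 352 = 704
  C–Cl: 1 × 337 = 337
  C–H: 7 × 399 = 2793
  H–Cl: 1 × 447 = 447
  Σ(formed) = 4281 kJ
ΔH = Σ(broken) − Σ(formed) = 4145 − 4281 = −136 kJ

ΔH ≈ −136 kJ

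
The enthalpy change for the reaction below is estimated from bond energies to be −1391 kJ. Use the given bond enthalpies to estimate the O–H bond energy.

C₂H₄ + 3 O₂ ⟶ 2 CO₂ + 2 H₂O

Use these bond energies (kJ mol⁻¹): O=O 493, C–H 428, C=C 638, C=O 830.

D(O–H) ≈ 475 kJ/mol

Let D be the O–H bond energy.
Σ(broken) = 4×428 + 1×638 + 3×493 = 3829
Σ(formed) = 4×830 + 4×D = 3320 + 4D
ΔH = Σ(broken) − Σ(formed) = (3829) − (3320 + 4D) = +509 − 4D
Setting this equal to −1391 kJ gives 4D = 1900, so D = 475 kJ/mol.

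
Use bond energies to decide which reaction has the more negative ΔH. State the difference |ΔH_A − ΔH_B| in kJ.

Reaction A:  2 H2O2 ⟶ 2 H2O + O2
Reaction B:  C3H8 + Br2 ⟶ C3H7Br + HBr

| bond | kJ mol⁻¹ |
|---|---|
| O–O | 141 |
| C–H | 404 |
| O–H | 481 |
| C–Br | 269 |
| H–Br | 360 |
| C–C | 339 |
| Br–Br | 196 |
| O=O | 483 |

Reaction A, by 172 kJ

Reaction A:
  Bonds broken (reactants):
    O–H: 4 × 481 = 1924
    O–O: 2 × 141 = 282
    Σ(broken) = 2206 kJ
  Bonds formed (products):
    O–H: 4 × 481 = 1924
    O=O: 1 × 483 = 483
    Σ(formed) = 2407 kJ
  ΔH_A = 2206 − 2407 = −201 kJ
Reaction B:
  Bonds broken (reactants):
    Br–Br: 1 × 196 = 196
    C–C: 2 × 339 = 678
    C–H: 8 × 404 = 3232
    Σ(broken) = 4106 kJ
  Bonds formed (products):
    C–Br: 1 × 269 = 269
    C–C: 2 × 339 = 678
    C–H: 7 × 404 = 2828
    H–Br: 1 × 360 = 360
    Σ(formed) = 4135 kJ
  ΔH_B = 4106 − 4135 = −29 kJ
ΔH_A − ΔH_B = −172 kJ, so reaction A has the more negative ΔH; |ΔH_A − ΔH_B| = 172 kJ.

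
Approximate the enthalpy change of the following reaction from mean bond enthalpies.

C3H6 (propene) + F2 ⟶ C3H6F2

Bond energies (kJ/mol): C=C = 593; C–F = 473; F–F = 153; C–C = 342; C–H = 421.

ΔH ≈ −542 kJ

Bonds broken (reactants):
  C–C: 1 × 342 = 342
  C–H: 6 × 421 = 2526
  C=C: 1 × 593 = 593
  F–F: 1 × 153 = 153
  Σ(broken) = 3614 kJ
Bonds formed (products):
  C–C: 2 × 342 = 684
  C–F: 2 × 473 = 946
  C–H: 6 × 421 = 2526
  Σ(formed) = 4156 kJ
ΔH = Σ(broken) − Σ(formed) = 3614 − 4156 = −542 kJ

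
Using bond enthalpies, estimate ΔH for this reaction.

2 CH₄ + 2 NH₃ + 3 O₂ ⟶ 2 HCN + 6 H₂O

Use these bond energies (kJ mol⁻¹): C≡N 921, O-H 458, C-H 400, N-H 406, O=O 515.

Bonds broken (reactants):
  C-H: 8 × 400 = 3200
  N-H: 6 × 406 = 2436
  O=O: 3 × 515 = 1545
  Σ(broken) = 7181 kJ
Bonds formed (products):
  C≡N: 2 × 921 = 1842
  C-H: 2 × 400 = 800
  O-H: 12 × 458 = 5496
  Σ(formed) = 8138 kJ
ΔH = Σ(broken) − Σ(formed) = 7181 − 8138 = −957 kJ

ΔH ≈ −957 kJ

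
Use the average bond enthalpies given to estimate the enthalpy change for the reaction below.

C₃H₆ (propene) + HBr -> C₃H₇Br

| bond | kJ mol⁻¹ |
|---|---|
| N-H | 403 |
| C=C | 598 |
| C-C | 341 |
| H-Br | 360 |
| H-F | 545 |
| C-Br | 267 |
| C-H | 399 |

ΔH ≈ −49 kJ

Bonds broken (reactants):
  C-C: 1 × 341 = 341
  C-H: 6 × 399 = 2394
  C=C: 1 × 598 = 598
  H-Br: 1 × 360 = 360
  Σ(broken) = 3693 kJ
Bonds formed (products):
  C-Br: 1 × 267 = 267
  C-C: 2 × 341 = 682
  C-H: 7 × 399 = 2793
  Σ(formed) = 3742 kJ
ΔH = Σ(broken) − Σ(formed) = 3693 − 3742 = −49 kJ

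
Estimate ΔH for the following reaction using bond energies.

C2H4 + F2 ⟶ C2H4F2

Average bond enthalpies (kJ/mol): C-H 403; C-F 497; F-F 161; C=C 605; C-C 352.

Bonds broken (reactants):
  C-H: 4 × 403 = 1612
  C=C: 1 × 605 = 605
  F-F: 1 × 161 = 161
  Σ(broken) = 2378 kJ
Bonds formed (products):
  C-C: 1 × 352 = 352
  C-F: 2 × 497 = 994
  C-H: 4 × 403 = 1612
  Σ(formed) = 2958 kJ
ΔH = Σ(broken) − Σ(formed) = 2378 − 2958 = −580 kJ

ΔH ≈ −580 kJ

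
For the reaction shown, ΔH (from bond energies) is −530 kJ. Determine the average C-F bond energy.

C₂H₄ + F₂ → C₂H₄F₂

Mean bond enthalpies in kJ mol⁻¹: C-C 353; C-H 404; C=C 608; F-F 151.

D(C-F) ≈ 468 kJ/mol

Let D be the C-F bond energy.
Σ(broken) = 4×404 + 1×608 + 1×151 = 2375
Σ(formed) = 1×353 + 2×D + 4×404 = 1969 + 2D
ΔH = Σ(broken) − Σ(formed) = (2375) − (1969 + 2D) = +406 − 2D
Setting this equal to −530 kJ gives 2D = 936, so D = 468 kJ/mol.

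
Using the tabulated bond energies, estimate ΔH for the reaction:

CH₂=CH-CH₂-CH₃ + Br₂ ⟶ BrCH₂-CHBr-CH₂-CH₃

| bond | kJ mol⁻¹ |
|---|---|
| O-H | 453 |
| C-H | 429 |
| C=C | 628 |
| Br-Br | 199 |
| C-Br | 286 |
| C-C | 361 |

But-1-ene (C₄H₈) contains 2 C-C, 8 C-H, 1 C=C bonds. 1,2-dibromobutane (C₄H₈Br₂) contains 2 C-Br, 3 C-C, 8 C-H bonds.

ΔH ≈ −106 kJ

Bonds broken (reactants):
  Br-Br: 1 × 199 = 199
  C-C: 2 × 361 = 722
  C-H: 8 × 429 = 3432
  C=C: 1 × 628 = 628
  Σ(broken) = 4981 kJ
Bonds formed (products):
  C-Br: 2 × 286 = 572
  C-C: 3 × 361 = 1083
  C-H: 8 × 429 = 3432
  Σ(formed) = 5087 kJ
ΔH = Σ(broken) − Σ(formed) = 4981 − 5087 = −106 kJ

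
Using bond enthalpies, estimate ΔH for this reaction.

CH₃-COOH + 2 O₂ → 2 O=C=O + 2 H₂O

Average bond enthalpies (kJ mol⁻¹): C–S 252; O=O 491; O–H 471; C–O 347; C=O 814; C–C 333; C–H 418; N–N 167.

Bonds broken (reactants):
  C–C: 1 × 333 = 333
  C–H: 3 × 418 = 1254
  C–O: 1 × 347 = 347
  C=O: 1 × 814 = 814
  O–H: 1 × 471 = 471
  O=O: 2 × 491 = 982
  Σ(broken) = 4201 kJ
Bonds formed (products):
  C=O: 4 × 814 = 3256
  O–H: 4 × 471 = 1884
  Σ(formed) = 5140 kJ
ΔH = Σ(broken) − Σ(formed) = 4201 − 5140 = −939 kJ

ΔH ≈ −939 kJ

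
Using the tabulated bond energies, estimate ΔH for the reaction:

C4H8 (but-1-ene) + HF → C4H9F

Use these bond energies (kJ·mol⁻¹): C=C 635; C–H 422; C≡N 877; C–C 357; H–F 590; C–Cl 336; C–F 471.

Bonds broken (reactants):
  C–C: 2 × 357 = 714
  C–H: 8 × 422 = 3376
  C=C: 1 × 635 = 635
  H–F: 1 × 590 = 590
  Σ(broken) = 5315 kJ
Bonds formed (products):
  C–C: 3 × 357 = 1071
  C–F: 1 × 471 = 471
  C–H: 9 × 422 = 3798
  Σ(formed) = 5340 kJ
ΔH = Σ(broken) − Σ(formed) = 5315 − 5340 = −25 kJ

ΔH ≈ −25 kJ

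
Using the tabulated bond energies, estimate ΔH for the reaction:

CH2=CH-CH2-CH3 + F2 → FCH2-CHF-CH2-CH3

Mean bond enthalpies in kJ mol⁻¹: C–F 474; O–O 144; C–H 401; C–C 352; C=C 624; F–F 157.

Bonds broken (reactants):
  C–C: 2 × 352 = 704
  C–H: 8 × 401 = 3208
  C=C: 1 × 624 = 624
  F–F: 1 × 157 = 157
  Σ(broken) = 4693 kJ
Bonds formed (products):
  C–C: 3 × 352 = 1056
  C–F: 2 × 474 = 948
  C–H: 8 × 401 = 3208
  Σ(formed) = 5212 kJ
ΔH = Σ(broken) − Σ(formed) = 4693 − 5212 = −519 kJ

ΔH ≈ −519 kJ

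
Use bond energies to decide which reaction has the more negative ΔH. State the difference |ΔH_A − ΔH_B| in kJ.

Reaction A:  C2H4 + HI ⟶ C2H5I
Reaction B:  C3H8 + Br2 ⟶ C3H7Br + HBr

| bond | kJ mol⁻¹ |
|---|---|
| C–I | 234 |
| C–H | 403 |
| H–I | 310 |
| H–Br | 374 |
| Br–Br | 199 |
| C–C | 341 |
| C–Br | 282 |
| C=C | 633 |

Reaction B, by 19 kJ

Reaction A:
  Bonds broken (reactants):
    C–H: 4 × 403 = 1612
    C=C: 1 × 633 = 633
    H–I: 1 × 310 = 310
    Σ(broken) = 2555 kJ
  Bonds formed (products):
    C–C: 1 × 341 = 341
    C–H: 5 × 403 = 2015
    C–I: 1 × 234 = 234
    Σ(formed) = 2590 kJ
  ΔH_A = 2555 − 2590 = −35 kJ
Reaction B:
  Bonds broken (reactants):
    Br–Br: 1 × 199 = 199
    C–C: 2 × 341 = 682
    C–H: 8 × 403 = 3224
    Σ(broken) = 4105 kJ
  Bonds formed (products):
    C–Br: 1 × 282 = 282
    C–C: 2 × 341 = 682
    C–H: 7 × 403 = 2821
    H–Br: 1 × 374 = 374
    Σ(formed) = 4159 kJ
  ΔH_B = 4105 − 4159 = −54 kJ
ΔH_A − ΔH_B = +19 kJ, so reaction B has the more negative ΔH; |ΔH_A − ΔH_B| = 19 kJ.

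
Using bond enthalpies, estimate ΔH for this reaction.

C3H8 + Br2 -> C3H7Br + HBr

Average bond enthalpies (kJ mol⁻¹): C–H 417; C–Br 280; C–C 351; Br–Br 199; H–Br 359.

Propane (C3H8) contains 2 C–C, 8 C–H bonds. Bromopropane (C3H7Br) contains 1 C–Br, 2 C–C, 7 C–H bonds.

Bonds broken (reactants):
  Br–Br: 1 × 199 = 199
  C–C: 2 × 351 = 702
  C–H: 8 × 417 = 3336
  Σ(broken) = 4237 kJ
Bonds formed (products):
  C–Br: 1 × 280 = 280
  C–C: 2 × 351 = 702
  C–H: 7 × 417 = 2919
  H–Br: 1 × 359 = 359
  Σ(formed) = 4260 kJ
ΔH = Σ(broken) − Σ(formed) = 4237 − 4260 = −23 kJ

ΔH ≈ −23 kJ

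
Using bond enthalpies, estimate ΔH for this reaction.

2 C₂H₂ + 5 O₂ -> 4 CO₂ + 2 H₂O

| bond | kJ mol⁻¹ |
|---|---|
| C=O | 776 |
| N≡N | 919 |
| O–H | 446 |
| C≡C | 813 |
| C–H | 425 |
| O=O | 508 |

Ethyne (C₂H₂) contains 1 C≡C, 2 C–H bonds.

ΔH ≈ −2126 kJ

Bonds broken (reactants):
  C≡C: 2 × 813 = 1626
  C–H: 4 × 425 = 1700
  O=O: 5 × 508 = 2540
  Σ(broken) = 5866 kJ
Bonds formed (products):
  C=O: 8 × 776 = 6208
  O–H: 4 × 446 = 1784
  Σ(formed) = 7992 kJ
ΔH = Σ(broken) − Σ(formed) = 5866 − 7992 = −2126 kJ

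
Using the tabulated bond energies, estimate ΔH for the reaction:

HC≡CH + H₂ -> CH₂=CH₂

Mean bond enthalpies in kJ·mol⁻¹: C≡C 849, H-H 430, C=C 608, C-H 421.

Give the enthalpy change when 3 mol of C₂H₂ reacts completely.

ΔH = −513 kJ

Bonds broken (reactants):
  C≡C: 1 × 849 = 849
  C-H: 2 × 421 = 842
  H-H: 1 × 430 = 430
  Σ(broken) = 2121 kJ
Bonds formed (products):
  C-H: 4 × 421 = 1684
  C=C: 1 × 608 = 608
  Σ(formed) = 2292 kJ
ΔH = Σ(broken) − Σ(formed) = 2121 − 2292 = −171 kJ
For 3× the reaction as written: 3 × (−171) = −513 kJ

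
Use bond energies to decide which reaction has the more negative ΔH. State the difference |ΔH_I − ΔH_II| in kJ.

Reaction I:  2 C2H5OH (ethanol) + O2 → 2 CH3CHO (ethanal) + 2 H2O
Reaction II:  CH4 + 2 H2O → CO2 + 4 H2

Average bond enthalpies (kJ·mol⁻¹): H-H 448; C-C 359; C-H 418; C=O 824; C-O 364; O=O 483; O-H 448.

Reaction I:
  Bonds broken (reactants):
    C-C: 2 × 359 = 718
    C-H: 10 × 418 = 4180
    C-O: 2 × 364 = 728
    O-H: 2 × 448 = 896
    O=O: 1 × 483 = 483
    Σ(broken) = 7005 kJ
  Bonds formed (products):
    C-C: 2 × 359 = 718
    C-H: 8 × 418 = 3344
    C=O: 2 × 824 = 1648
    O-H: 4 × 448 = 1792
    Σ(formed) = 7502 kJ
  ΔH_I = 7005 − 7502 = −497 kJ
Reaction II:
  Bonds broken (reactants):
    C-H: 4 × 418 = 1672
    O-H: 4 × 448 = 1792
    Σ(broken) = 3464 kJ
  Bonds formed (products):
    C=O: 2 × 824 = 1648
    H-H: 4 × 448 = 1792
    Σ(formed) = 3440 kJ
  ΔH_II = 3464 − 3440 = +24 kJ
ΔH_I − ΔH_II = −521 kJ, so reaction I has the more negative ΔH; |ΔH_I − ΔH_II| = 521 kJ.

Reaction I, by 521 kJ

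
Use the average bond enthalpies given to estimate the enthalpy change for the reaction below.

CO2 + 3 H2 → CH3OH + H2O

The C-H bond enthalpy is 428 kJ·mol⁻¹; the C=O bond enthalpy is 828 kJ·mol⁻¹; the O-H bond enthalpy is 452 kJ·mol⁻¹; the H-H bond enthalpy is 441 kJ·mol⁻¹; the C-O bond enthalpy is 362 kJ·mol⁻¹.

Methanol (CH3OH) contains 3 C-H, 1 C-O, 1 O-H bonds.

ΔH ≈ −23 kJ

Bonds broken (reactants):
  C=O: 2 × 828 = 1656
  H-H: 3 × 441 = 1323
  Σ(broken) = 2979 kJ
Bonds formed (products):
  C-H: 3 × 428 = 1284
  C-O: 1 × 362 = 362
  O-H: 3 × 452 = 1356
  Σ(formed) = 3002 kJ
ΔH = Σ(broken) − Σ(formed) = 2979 − 3002 = −23 kJ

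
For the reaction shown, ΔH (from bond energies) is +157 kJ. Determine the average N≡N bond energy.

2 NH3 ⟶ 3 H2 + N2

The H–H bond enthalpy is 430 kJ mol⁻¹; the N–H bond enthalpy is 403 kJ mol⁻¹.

Let D be the N≡N bond energy.
Σ(broken) = 6×403 = 2418
Σ(formed) = 3×430 + 1×D = 1290 + D
ΔH = Σ(broken) − Σ(formed) = (2418) − (1290 + D) = +1128 − D
Setting this equal to +157 kJ gives D = 971 kJ/mol.

D(N≡N) ≈ 971 kJ/mol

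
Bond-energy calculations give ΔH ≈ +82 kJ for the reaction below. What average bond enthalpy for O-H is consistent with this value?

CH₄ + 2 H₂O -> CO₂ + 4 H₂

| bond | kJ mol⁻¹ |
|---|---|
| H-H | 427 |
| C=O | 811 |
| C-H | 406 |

Let D be the O-H bond energy.
Σ(broken) = 4×406 + 4×D = 1624 + 4D
Σ(formed) = 2×811 + 4×427 = 3330
ΔH = Σ(broken) − Σ(formed) = (1624 + 4D) − (3330) = −1706 + 4D
Setting this equal to +82 kJ gives 4D = 1788, so D = 447 kJ/mol.

D(O-H) ≈ 447 kJ/mol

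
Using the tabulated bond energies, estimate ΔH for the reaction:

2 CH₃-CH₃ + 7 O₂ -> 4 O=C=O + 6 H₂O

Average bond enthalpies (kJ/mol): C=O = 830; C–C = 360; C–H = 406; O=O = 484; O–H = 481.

ΔH ≈ −3432 kJ

Bonds broken (reactants):
  C–C: 2 × 360 = 720
  C–H: 12 × 406 = 4872
  O=O: 7 × 484 = 3388
  Σ(broken) = 8980 kJ
Bonds formed (products):
  C=O: 8 × 830 = 6640
  O–H: 12 × 481 = 5772
  Σ(formed) = 12412 kJ
ΔH = Σ(broken) − Σ(formed) = 8980 − 12412 = −3432 kJ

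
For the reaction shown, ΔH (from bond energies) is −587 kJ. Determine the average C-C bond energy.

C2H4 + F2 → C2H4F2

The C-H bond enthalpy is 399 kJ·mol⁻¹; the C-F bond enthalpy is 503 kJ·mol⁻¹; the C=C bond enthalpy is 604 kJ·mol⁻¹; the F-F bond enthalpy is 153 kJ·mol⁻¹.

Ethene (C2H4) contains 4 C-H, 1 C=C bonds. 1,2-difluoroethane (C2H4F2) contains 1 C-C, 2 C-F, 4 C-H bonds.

Let D be the C-C bond energy.
Σ(broken) = 4×399 + 1×604 + 1×153 = 2353
Σ(formed) = 1×D + 2×503 + 4×399 = 2602 + D
ΔH = Σ(broken) − Σ(formed) = (2353) − (2602 + D) = −249 − D
Setting this equal to −587 kJ gives D = 338 kJ/mol.

D(C-C) ≈ 338 kJ/mol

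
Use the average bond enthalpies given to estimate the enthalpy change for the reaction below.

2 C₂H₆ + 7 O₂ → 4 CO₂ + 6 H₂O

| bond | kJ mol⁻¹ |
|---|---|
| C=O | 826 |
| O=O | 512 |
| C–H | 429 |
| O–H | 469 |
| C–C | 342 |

ΔH ≈ −2820 kJ

Bonds broken (reactants):
  C–C: 2 × 342 = 684
  C–H: 12 × 429 = 5148
  O=O: 7 × 512 = 3584
  Σ(broken) = 9416 kJ
Bonds formed (products):
  C=O: 8 × 826 = 6608
  O–H: 12 × 469 = 5628
  Σ(formed) = 12236 kJ
ΔH = Σ(broken) − Σ(formed) = 9416 − 12236 = −2820 kJ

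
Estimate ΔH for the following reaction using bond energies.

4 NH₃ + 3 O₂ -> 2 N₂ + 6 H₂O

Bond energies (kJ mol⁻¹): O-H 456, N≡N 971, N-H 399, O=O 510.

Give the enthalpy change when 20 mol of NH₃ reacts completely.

Bonds broken (reactants):
  N-H: 12 × 399 = 4788
  O=O: 3 × 510 = 1530
  Σ(broken) = 6318 kJ
Bonds formed (products):
  N≡N: 2 × 971 = 1942
  O-H: 12 × 456 = 5472
  Σ(formed) = 7414 kJ
ΔH = Σ(broken) − Σ(formed) = 6318 − 7414 = −1096 kJ
For 5× the reaction as written: 5 × (−1096) = −5480 kJ

ΔH = −5480 kJ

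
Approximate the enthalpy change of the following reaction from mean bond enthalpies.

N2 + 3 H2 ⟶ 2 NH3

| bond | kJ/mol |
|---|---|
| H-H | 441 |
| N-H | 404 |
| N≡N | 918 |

ΔH ≈ −183 kJ

Bonds broken (reactants):
  H-H: 3 × 441 = 1323
  N≡N: 1 × 918 = 918
  Σ(broken) = 2241 kJ
Bonds formed (products):
  N-H: 6 × 404 = 2424
  Σ(formed) = 2424 kJ
ΔH = Σ(broken) − Σ(formed) = 2241 − 2424 = −183 kJ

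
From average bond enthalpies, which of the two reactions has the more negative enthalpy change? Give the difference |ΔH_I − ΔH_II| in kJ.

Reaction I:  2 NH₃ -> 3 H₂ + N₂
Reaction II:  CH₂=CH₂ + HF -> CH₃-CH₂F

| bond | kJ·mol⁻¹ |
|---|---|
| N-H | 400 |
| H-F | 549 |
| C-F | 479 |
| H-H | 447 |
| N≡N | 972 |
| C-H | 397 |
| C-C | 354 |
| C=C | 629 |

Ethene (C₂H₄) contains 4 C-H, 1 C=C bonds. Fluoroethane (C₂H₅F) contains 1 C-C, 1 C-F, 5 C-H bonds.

Reaction I:
  Bonds broken (reactants):
    N-H: 6 × 400 = 2400
    Σ(broken) = 2400 kJ
  Bonds formed (products):
    H-H: 3 × 447 = 1341
    N≡N: 1 × 972 = 972
    Σ(formed) = 2313 kJ
  ΔH_I = 2400 − 2313 = +87 kJ
Reaction II:
  Bonds broken (reactants):
    C-H: 4 × 397 = 1588
    C=C: 1 × 629 = 629
    H-F: 1 × 549 = 549
    Σ(broken) = 2766 kJ
  Bonds formed (products):
    C-C: 1 × 354 = 354
    C-F: 1 × 479 = 479
    C-H: 5 × 397 = 1985
    Σ(formed) = 2818 kJ
  ΔH_II = 2766 − 2818 = −52 kJ
ΔH_I − ΔH_II = +139 kJ, so reaction II has the more negative ΔH; |ΔH_I − ΔH_II| = 139 kJ.

Reaction II, by 139 kJ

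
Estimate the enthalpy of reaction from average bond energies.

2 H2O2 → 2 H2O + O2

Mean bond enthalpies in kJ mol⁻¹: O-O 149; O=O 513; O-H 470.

ΔH ≈ −215 kJ

Bonds broken (reactants):
  O-H: 4 × 470 = 1880
  O-O: 2 × 149 = 298
  Σ(broken) = 2178 kJ
Bonds formed (products):
  O-H: 4 × 470 = 1880
  O=O: 1 × 513 = 513
  Σ(formed) = 2393 kJ
ΔH = Σ(broken) − Σ(formed) = 2178 − 2393 = −215 kJ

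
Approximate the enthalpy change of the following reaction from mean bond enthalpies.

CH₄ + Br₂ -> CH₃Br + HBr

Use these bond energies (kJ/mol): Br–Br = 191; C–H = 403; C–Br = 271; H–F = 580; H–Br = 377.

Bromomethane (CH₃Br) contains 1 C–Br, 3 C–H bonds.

Bonds broken (reactants):
  Br–Br: 1 × 191 = 191
  C–H: 4 × 403 = 1612
  Σ(broken) = 1803 kJ
Bonds formed (products):
  C–Br: 1 × 271 = 271
  C–H: 3 × 403 = 1209
  H–Br: 1 × 377 = 377
  Σ(formed) = 1857 kJ
ΔH = Σ(broken) − Σ(formed) = 1803 − 1857 = −54 kJ

ΔH ≈ −54 kJ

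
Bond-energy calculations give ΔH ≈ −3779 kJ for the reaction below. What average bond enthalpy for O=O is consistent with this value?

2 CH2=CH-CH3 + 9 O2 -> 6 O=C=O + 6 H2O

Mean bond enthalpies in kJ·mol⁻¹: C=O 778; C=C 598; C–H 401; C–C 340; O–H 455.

D(O=O) ≈ 481 kJ/mol

Let D be the O=O bond energy.
Σ(broken) = 2×340 + 12×401 + 2×598 + 9×D = 6688 + 9D
Σ(formed) = 12×778 + 12×455 = 14796
ΔH = Σ(broken) − Σ(formed) = (6688 + 9D) − (14796) = −8108 + 9D
Setting this equal to −3779 kJ gives 9D = 4329, so D = 481 kJ/mol.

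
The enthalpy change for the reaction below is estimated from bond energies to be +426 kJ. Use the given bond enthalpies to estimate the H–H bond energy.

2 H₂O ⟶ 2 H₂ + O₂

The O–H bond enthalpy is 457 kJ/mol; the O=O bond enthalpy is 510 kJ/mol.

Let D be the H–H bond energy.
Σ(broken) = 4×457 = 1828
Σ(formed) = 2×D + 1×510 = 510 + 2D
ΔH = Σ(broken) − Σ(formed) = (1828) − (510 + 2D) = +1318 − 2D
Setting this equal to +426 kJ gives 2D = 892, so D = 446 kJ/mol.

D(H–H) ≈ 446 kJ/mol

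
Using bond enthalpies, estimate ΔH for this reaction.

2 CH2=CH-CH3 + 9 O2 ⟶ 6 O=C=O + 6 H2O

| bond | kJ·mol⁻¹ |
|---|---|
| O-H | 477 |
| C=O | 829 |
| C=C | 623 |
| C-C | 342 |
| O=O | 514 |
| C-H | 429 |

Bonds broken (reactants):
  C-C: 2 × 342 = 684
  C-H: 12 × 429 = 5148
  C=C: 2 × 623 = 1246
  O=O: 9 × 514 = 4626
  Σ(broken) = 11704 kJ
Bonds formed (products):
  C=O: 12 × 829 = 9948
  O-H: 12 × 477 = 5724
  Σ(formed) = 15672 kJ
ΔH = Σ(broken) − Σ(formed) = 11704 − 15672 = −3968 kJ

ΔH ≈ −3968 kJ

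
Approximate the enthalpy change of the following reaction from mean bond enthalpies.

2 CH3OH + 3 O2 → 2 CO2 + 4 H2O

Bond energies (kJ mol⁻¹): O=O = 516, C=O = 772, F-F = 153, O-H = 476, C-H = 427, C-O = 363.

Bonds broken (reactants):
  C-H: 6 × 427 = 2562
  C-O: 2 × 363 = 726
  O-H: 2 × 476 = 952
  O=O: 3 × 516 = 1548
  Σ(broken) = 5788 kJ
Bonds formed (products):
  C=O: 4 × 772 = 3088
  O-H: 8 × 476 = 3808
  Σ(formed) = 6896 kJ
ΔH = Σ(broken) − Σ(formed) = 5788 − 6896 = −1108 kJ

ΔH ≈ −1108 kJ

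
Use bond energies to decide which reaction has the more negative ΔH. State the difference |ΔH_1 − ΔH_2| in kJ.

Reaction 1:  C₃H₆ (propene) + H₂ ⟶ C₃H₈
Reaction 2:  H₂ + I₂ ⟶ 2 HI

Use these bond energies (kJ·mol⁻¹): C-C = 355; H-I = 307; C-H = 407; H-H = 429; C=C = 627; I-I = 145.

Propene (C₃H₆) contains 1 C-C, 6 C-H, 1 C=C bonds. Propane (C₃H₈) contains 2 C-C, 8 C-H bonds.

Reaction 1:
  Bonds broken (reactants):
    C-C: 1 × 355 = 355
    C-H: 6 × 407 = 2442
    C=C: 1 × 627 = 627
    H-H: 1 × 429 = 429
    Σ(broken) = 3853 kJ
  Bonds formed (products):
    C-C: 2 × 355 = 710
    C-H: 8 × 407 = 3256
    Σ(formed) = 3966 kJ
  ΔH_1 = 3853 − 3966 = −113 kJ
Reaction 2:
  Bonds broken (reactants):
    H-H: 1 × 429 = 429
    I-I: 1 × 145 = 145
    Σ(broken) = 574 kJ
  Bonds formed (products):
    H-I: 2 × 307 = 614
    Σ(formed) = 614 kJ
  ΔH_2 = 574 − 614 = −40 kJ
ΔH_1 − ΔH_2 = −73 kJ, so reaction 1 has the more negative ΔH; |ΔH_1 − ΔH_2| = 73 kJ.

Reaction 1, by 73 kJ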